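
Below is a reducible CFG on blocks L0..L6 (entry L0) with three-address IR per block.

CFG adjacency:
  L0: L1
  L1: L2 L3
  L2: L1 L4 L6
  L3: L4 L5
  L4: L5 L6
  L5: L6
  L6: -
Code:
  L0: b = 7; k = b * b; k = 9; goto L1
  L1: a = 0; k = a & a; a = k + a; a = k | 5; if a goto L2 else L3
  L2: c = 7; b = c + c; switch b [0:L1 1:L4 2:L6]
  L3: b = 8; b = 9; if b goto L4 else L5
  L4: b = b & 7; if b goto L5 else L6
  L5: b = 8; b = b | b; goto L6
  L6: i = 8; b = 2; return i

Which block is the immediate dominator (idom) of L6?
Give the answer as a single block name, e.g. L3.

Answer: L1

Derivation:
idom tree: L1←L0 L2←L1 L3←L1 L4←L1 L5←L1 L6←L1
Dom∩ at merges:
  L1: preds {L0,L2}: {L0} ∩ {L0,L1,L2} = {L0}; idom=L0
  L4: preds {L2,L3}: {L0,L1,L2} ∩ {L0,L1,L3} = {L0,L1}; idom=L1
  L5: preds {L3,L4}: {L0,L1,L3} ∩ {L0,L1,L4} = {L0,L1}; idom=L1
  L6: preds {L2,L4,L5}: {L0,L1,L2} ∩ {L0,L1,L4} ∩ {L0,L1,L5} = {L0,L1}; idom=L1

idom(L6) = L1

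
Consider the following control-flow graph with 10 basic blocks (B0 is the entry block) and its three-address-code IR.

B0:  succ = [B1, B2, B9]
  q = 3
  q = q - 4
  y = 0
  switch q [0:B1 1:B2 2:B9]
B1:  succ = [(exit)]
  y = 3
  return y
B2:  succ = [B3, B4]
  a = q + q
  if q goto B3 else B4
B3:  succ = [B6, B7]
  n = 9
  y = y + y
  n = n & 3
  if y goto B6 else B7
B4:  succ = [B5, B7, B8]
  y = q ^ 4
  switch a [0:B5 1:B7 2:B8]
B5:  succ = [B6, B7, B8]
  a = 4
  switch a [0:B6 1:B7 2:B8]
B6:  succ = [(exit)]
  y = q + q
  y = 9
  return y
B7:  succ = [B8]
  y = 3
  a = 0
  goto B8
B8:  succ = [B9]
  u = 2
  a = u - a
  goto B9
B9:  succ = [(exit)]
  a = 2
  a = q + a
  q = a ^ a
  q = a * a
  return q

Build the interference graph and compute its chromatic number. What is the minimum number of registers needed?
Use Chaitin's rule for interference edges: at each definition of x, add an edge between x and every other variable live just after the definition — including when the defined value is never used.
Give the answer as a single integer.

def/use:
  B0 def {q,y} use ∅
  B1 def {y} use ∅
  B2 def {a} use {q}
  B3 def {n,y} use {y}
  B4 def {y} use {a,q}
  B5 def {a} use ∅
  B6 def {y} use {q}
  B7 def {a,y} use ∅
  B8 def {a,u} use {a}
  B9 def {a,q} use {q}

Liveness:
  B0: in=∅ out={q,y}
  B1: in=∅ out=∅
  B2: in={q,y} out={a,q,y}
  B3: in={q,y} out={q}
  B4: in={a,q} out={a,q}
  B5: in={q} out={a,q}
  B6: in={q} out=∅
  B7: in={q} out={a,q}
  B8: in={a,q} out={q}
  B9: in={q} out=∅

Interference:
  a: {q,u,y}
  n: {q,y}
  q: {a,n,u,y}
  u: {a,q}
  y: {a,n,q}

Colouring:
  clique {a,q,u} ⇒ need ≥ 3
  3-colouring: R0={q}  R1={a,n}  R2={u,y}
  χ = 3

Answer: 3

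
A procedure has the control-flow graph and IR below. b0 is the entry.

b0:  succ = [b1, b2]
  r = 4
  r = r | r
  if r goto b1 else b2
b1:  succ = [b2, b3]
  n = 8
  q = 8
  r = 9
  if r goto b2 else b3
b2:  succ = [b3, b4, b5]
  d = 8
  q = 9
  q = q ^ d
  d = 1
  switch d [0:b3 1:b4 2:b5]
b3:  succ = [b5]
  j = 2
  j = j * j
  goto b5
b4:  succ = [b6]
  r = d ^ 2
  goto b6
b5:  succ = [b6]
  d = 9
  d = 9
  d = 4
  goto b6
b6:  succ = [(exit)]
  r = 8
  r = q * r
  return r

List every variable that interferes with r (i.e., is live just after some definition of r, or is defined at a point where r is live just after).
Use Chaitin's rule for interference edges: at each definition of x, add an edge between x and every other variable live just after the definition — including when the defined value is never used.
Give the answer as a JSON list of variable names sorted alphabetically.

Answer: ["q"]

Working:
Per-block:
  b0: {r} / ∅
  b1: {n,q,r} / ∅
  b2: {d,q} / ∅
  b3: {j} / ∅
  b4: {r} / {d}
  b5: {d} / ∅
  b6: {r} / {q}

Liveness:
  b0 li=∅ lo=∅
  b1 li=∅ lo={q}
  b2 li=∅ lo={d,q}
  b3 li={q} lo={q}
  b4 li={d,q} lo={q}
  b5 li={q} lo={q}
  b6 li={q} lo=∅

Conflict graph:
  d — {q}
  j — {q}
  n — ∅
  q — {d,j,r}
  r — {q}

N(r) = ["q"]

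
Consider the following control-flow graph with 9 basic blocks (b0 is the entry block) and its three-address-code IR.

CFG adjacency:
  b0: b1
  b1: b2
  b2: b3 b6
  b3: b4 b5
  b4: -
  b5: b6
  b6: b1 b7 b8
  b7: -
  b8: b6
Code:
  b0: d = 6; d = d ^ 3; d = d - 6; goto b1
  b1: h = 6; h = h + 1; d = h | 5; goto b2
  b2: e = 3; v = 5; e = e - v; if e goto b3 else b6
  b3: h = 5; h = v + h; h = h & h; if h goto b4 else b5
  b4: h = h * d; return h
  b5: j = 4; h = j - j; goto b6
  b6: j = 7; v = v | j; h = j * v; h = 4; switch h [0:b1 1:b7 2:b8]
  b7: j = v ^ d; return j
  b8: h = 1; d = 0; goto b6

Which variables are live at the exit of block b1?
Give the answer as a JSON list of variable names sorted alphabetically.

Answer: ["d"]

Working:
Per-block:
  b0 def {d} use ∅
  b1 def {d,h} use ∅
  b2 def {e,v} use ∅
  b3 def {h} use {v}
  b4 def {h} use {d,h}
  b5 def {h,j} use ∅
  b6 def {h,j,v} use {v}
  b7 def {j} use {d,v}
  b8 def {d,h} use ∅

Liveness:
  b0: in=∅ out=∅
  b1: in=∅ out={d}
  b2: in={d} out={d,v}
  b3: in={d,v} out={d,h,v}
  b4: in={d,h} out=∅
  b5: in={d,v} out={d,v}
  b6: in={d,v} out={d,v}
  b7: in={d,v} out=∅
  b8: in={v} out={d,v}

live-out(b1) = ["d"]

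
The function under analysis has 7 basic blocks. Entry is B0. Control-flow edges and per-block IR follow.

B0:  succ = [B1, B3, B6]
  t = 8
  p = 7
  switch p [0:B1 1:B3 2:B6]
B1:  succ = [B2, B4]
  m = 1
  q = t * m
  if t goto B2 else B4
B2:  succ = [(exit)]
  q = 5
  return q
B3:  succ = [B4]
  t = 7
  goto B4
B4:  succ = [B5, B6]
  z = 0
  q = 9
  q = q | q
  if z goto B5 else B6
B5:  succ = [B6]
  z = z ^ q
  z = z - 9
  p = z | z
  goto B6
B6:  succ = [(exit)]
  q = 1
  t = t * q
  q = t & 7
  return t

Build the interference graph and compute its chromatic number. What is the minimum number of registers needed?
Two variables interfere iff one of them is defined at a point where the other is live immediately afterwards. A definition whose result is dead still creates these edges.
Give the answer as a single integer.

def/use:
  B0 def {p,t} use ∅
  B1 def {m,q} use {t}
  B2 def {q} use ∅
  B3 def {t} use ∅
  B4 def {q,z} use ∅
  B5 def {p,z} use {q,z}
  B6 def {q,t} use {t}

Live sets:
  B0 li=∅ lo={t}
  B1 li={t} lo={t}
  B2 li=∅ lo=∅
  B3 li=∅ lo={t}
  B4 li={t} lo={q,t,z}
  B5 li={q,t,z} lo={t}
  B6 li={t} lo=∅

Interfere edges:
  m: {t}
  p: {t}
  q: {t,z}
  t: {m,p,q,z}
  z: {q,t}

Registers:
  {q,t,z} pairwise interfere (3-clique) ⇒ χ ≥ 3
  3-colouring: c0={t}  c1={m,p,q}  c2={z}
  χ = 3

Answer: 3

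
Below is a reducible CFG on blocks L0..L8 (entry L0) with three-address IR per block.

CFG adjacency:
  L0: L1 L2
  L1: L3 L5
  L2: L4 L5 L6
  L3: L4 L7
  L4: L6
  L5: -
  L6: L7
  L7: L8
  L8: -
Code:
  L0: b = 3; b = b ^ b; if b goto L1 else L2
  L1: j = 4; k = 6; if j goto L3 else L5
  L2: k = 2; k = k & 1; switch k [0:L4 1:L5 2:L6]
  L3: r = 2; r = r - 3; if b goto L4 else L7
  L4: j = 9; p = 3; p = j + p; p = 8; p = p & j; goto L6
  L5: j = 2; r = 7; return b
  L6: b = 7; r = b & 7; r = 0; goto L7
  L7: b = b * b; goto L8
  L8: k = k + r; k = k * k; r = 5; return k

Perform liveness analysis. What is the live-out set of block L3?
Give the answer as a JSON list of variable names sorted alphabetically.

Answer: ["b", "k", "r"]

Derivation:
def/use:
  L0: {b} / ∅
  L1: {j,k} / ∅
  L2: {k} / ∅
  L3: {r} / {b}
  L4: {j,p} / ∅
  L5: {j,r} / {b}
  L6: {b,r} / ∅
  L7: {b} / {b}
  L8: {k,r} / {k,r}

Backward fixpoint:
  L0 li=∅ lo={b}
  L1 li={b} lo={b,k}
  L2 li={b} lo={b,k}
  L3 li={b,k} lo={b,k,r}
  L4 li={k} lo={k}
  L5 li={b} lo=∅
  L6 li={k} lo={b,k,r}
  L7 li={b,k,r} lo={k,r}
  L8 li={k,r} lo=∅

live-out(L3) = ["b", "k", "r"]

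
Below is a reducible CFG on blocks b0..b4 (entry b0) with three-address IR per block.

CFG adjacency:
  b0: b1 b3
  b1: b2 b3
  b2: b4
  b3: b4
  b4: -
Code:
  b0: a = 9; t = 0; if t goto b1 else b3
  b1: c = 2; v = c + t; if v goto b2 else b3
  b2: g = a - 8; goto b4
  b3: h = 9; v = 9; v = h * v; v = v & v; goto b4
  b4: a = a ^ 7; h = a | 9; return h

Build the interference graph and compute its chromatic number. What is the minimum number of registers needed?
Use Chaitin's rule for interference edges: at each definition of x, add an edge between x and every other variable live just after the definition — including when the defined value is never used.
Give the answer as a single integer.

def/use:
  b0 def {a,t} use ∅
  b1 def {c,v} use {t}
  b2 def {g} use {a}
  b3 def {h,v} use ∅
  b4 def {a,h} use {a}

Liveness:
  b0 li=∅ lo={a,t}
  b1 li={a,t} lo={a}
  b2 li={a} lo={a}
  b3 li={a} lo={a}
  b4 li={a} lo=∅

Interference:
  a: {c,g,h,t,v}
  c: {a,t}
  g: {a}
  h: {a,v}
  t: {a,c}
  v: {a,h}

Registers:
  clique {a,c,t} ⇒ need ≥ 3
  3-colouring: r0={a}  r1={c,g,h}  r2={t,v}
  χ = 3

Answer: 3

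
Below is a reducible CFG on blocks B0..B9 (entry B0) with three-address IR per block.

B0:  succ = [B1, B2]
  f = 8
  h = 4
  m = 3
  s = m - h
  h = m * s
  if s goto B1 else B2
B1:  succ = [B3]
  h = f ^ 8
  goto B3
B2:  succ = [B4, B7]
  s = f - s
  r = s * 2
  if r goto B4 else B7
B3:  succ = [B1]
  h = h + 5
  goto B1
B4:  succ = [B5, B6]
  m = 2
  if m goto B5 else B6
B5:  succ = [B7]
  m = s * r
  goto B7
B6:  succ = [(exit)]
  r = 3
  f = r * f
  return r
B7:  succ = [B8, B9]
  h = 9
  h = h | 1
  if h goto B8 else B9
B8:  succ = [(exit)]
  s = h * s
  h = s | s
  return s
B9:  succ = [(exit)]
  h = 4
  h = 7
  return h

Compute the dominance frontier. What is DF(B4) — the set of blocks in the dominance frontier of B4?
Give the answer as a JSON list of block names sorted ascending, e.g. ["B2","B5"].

Answer: ["B7"]

Derivation:
idom tree: B1←B0 B2←B0 B3←B1 B4←B2 B5←B4 B6←B4 B7←B2 B8←B7 B9←B7
Dom∩ at merges:
  B1: preds {B0,B3}: {B0} ∩ {B0,B1,B3} = {B0}; idom=B0
  B7: preds {B2,B5}: {B0,B2} ∩ {B0,B2,B4,B5} = {B0,B2}; idom=B2

DF walk-up:
  B1←B0: walk · to B0
  B1←B3: walk B3→B1 to B0
  B7←B2: walk · to B2
  B7←B5: walk B5→B4 to B2
  B0: DF=∅
  B1: DF={B1}
  B2: DF=∅
  B3: DF={B1}
  B4: DF={B7}
  B5: DF={B7}
  B6: DF=∅
  B7: DF=∅
  B8: DF=∅
  B9: DF=∅

DF(B4) = ["B7"]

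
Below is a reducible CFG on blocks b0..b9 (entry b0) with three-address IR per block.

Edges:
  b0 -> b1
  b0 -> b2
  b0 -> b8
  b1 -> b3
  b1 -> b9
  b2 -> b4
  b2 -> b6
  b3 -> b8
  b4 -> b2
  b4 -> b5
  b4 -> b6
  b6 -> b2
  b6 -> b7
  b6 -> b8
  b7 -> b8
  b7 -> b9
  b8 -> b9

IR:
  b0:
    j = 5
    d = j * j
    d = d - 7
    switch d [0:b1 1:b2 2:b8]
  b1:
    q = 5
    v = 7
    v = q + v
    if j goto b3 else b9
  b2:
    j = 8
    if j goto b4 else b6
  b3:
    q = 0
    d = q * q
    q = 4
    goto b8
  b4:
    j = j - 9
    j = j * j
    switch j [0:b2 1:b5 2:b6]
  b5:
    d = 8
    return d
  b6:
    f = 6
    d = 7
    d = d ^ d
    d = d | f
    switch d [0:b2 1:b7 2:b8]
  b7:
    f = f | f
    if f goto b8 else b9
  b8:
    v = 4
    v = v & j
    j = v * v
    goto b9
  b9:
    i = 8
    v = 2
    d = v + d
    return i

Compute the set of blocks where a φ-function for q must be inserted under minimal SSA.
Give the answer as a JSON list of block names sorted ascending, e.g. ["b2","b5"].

idom tree: b1←b0 b2←b0 b3←b1 b4←b2 b5←b4 b6←b2 b7←b6 b8←b0 b9←b0
Dom∩ at merges:
  b2: preds {b0,b4,b6}: {b0} ∩ {b0,b2,b4} ∩ {b0,b2,b6} = {b0}; idom=b0
  b6: preds {b2,b4}: {b0,b2} ∩ {b0,b2,b4} = {b0,b2}; idom=b2
  b8: preds {b0,b3,b6,b7}: {b0} ∩ {b0,b1,b3} ∩ {b0,b2,b6} ∩ {b0,b2,b6,b7} = {b0}; idom=b0
  b9: preds {b1,b7,b8}: {b0,b1} ∩ {b0,b2,b6,b7} ∩ {b0,b8} = {b0}; idom=b0

Frontier:
  join b2 pred b0: · stop@b0
  join b2 pred b4: b4→b2 stop@b0
  join b2 pred b6: b6→b2 stop@b0
  join b6 pred b2: · stop@b2
  join b6 pred b4: b4 stop@b2
  join b8 pred b0: · stop@b0
  join b8 pred b3: b3→b1 stop@b0
  join b8 pred b6: b6→b2 stop@b0
  join b8 pred b7: b7→b6→b2 stop@b0
  join b9 pred b1: b1 stop@b0
  join b9 pred b7: b7→b6→b2 stop@b0
  join b9 pred b8: b8 stop@b0
  DF(b0)=∅
  DF(b1)={b8,b9}
  DF(b2)={b2,b8,b9}
  DF(b3)={b8}
  DF(b4)={b2,b6}
  DF(b5)=∅
  DF(b6)={b2,b8,b9}
  DF(b7)={b8,b9}
  DF(b8)={b9}
  DF(b9)=∅

φ for q: defs {b1,b3}
  DF⁺ = {b8,b9}

Answer: ["b8", "b9"]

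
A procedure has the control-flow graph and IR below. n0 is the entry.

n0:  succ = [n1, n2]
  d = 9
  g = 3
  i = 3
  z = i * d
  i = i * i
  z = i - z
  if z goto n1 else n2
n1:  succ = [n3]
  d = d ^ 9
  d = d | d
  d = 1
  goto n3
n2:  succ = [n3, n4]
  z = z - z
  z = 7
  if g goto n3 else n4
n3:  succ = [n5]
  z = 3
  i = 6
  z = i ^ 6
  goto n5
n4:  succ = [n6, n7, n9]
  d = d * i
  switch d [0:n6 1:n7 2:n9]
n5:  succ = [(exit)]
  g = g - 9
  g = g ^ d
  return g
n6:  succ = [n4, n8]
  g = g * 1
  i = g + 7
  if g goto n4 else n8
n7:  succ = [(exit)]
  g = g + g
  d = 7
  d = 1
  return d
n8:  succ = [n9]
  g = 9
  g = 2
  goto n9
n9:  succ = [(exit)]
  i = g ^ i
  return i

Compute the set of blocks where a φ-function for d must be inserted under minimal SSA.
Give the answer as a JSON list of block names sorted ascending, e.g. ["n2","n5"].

Answer: ["n3", "n4"]

Working:
idom tree: n1←n0 n2←n0 n3←n0 n4←n2 n5←n3 n6←n4 n7←n4 n8←n6 n9←n4
Dom at joins:
  n3: preds {n1,n2}: {n0,n1} ∩ {n0,n2} = {n0}; idom=n0
  n4: preds {n2,n6}: {n0,n2} ∩ {n0,n2,n4,n6} = {n0,n2}; idom=n2
  n9: preds {n4,n8}: {n0,n2,n4} ∩ {n0,n2,n4,n6,n8} = {n0,n2,n4}; idom=n4

DF derivation:
  join n3 pred n1: n1 stop@n0
  join n3 pred n2: n2 stop@n0
  join n4 pred n2: · stop@n2
  join n4 pred n6: n6→n4 stop@n2
  join n9 pred n4: · stop@n4
  join n9 pred n8: n8→n6 stop@n4
  n0 → ∅
  n1 → {n3}
  n2 → {n3}
  n3 → ∅
  n4 → {n4}
  n5 → ∅
  n6 → {n4,n9}
  n7 → ∅
  n8 → {n9}
  n9 → ∅

φ for d: defs {n0,n1,n4,n7}
  DF⁺ = {n3,n4}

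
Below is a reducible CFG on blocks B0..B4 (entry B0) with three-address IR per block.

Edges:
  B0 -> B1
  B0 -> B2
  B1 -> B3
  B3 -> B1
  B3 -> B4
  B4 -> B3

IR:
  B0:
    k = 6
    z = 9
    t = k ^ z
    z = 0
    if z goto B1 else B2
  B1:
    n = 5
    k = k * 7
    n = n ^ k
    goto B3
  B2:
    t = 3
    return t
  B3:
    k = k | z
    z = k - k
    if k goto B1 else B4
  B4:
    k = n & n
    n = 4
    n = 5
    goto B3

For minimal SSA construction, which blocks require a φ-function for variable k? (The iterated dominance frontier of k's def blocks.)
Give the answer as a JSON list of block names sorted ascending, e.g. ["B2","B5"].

idom tree: B1←B0 B2←B0 B3←B1 B4←B3
Dom at joins:
  B1: preds {B0,B3}: {B0} ∩ {B0,B1,B3} = {B0}; idom=B0
  B3: preds {B1,B4}: {B0,B1} ∩ {B0,B1,B3,B4} = {B0,B1}; idom=B1

DF derivation:
  join B1 pred B0: · stop@B0
  join B1 pred B3: B3→B1 stop@B0
  join B3 pred B1: · stop@B1
  join B3 pred B4: B4→B3 stop@B1
  B0 → ∅
  B1 → {B1}
  B2 → ∅
  B3 → {B1,B3}
  B4 → {B3}

φ for k: defs {B0,B1,B3,B4}
  DF⁺ = {B1,B3}

Answer: ["B1", "B3"]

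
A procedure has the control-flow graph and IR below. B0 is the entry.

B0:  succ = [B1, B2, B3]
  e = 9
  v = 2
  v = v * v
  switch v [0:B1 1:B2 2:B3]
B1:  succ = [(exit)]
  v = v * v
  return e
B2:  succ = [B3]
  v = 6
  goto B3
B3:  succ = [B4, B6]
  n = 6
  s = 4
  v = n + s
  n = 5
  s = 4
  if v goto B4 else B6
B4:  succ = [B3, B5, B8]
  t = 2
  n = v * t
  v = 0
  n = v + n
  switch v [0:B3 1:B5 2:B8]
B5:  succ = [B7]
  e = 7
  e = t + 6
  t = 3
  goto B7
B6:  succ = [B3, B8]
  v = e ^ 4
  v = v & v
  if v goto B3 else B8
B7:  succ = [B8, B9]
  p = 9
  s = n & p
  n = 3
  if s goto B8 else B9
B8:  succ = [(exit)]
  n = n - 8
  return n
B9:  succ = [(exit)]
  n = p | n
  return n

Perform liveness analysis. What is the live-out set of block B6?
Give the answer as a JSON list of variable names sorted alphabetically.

Answer: ["e", "n"]

Derivation:
Block summaries:
  B0: def={e,v} ue=∅
  B1: def={v} ue={e,v}
  B2: def={v} ue=∅
  B3: def={n,s,v} ue=∅
  B4: def={n,t,v} ue={v}
  B5: def={e,t} ue={t}
  B6: def={v} ue={e}
  B7: def={n,p,s} ue={n}
  B8: def={n} ue={n}
  B9: def={n} ue={n,p}

Liveness:
  live B0: ∅→{e,v}
  live B1: {e,v}→∅
  live B2: {e}→{e}
  live B3: {e}→{e,n,v}
  live B4: {e,v}→{e,n,t}
  live B5: {n,t}→{n}
  live B6: {e,n}→{e,n}
  live B7: {n}→{n,p}
  live B8: {n}→∅
  live B9: {n,p}→∅

live-out(B6) = ["e", "n"]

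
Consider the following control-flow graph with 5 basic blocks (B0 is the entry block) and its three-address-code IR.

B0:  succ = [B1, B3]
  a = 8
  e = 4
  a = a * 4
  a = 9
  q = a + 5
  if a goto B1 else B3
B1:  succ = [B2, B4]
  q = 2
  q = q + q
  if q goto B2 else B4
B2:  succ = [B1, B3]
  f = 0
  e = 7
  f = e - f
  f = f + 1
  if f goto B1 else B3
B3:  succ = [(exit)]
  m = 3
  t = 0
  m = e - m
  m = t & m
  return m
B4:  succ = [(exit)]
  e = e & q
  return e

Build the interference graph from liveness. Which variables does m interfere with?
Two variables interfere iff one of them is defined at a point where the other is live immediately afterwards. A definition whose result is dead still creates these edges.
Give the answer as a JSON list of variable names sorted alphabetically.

Per-block:
  B0: {a,e,q} / ∅
  B1: {q} / ∅
  B2: {e,f} / ∅
  B3: {m,t} / {e}
  B4: {e} / {e,q}

Live sets:
  live B0: ∅→{e}
  live B1: {e}→{e,q}
  live B2: ∅→{e}
  live B3: {e}→∅
  live B4: {e,q}→∅

Interference:
  a↔{e,q}
  e↔{a,f,m,q,t}
  f↔{e}
  m↔{e,t}
  q↔{a,e}
  t↔{e,m}

N(m) = ["e", "t"]

Answer: ["e", "t"]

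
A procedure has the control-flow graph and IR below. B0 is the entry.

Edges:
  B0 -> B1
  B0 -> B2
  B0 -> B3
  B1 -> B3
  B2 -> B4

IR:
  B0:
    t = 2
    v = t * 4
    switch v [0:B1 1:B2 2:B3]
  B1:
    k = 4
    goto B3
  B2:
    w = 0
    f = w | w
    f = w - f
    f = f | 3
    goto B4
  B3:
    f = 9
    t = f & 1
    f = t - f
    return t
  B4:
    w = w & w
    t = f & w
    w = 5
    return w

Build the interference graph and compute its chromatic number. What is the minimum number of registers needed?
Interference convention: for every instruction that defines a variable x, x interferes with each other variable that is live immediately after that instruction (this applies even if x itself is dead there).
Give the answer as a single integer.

Per-block:
  B0: def={t,v} ue=∅
  B1: def={k} ue=∅
  B2: def={f,w} ue=∅
  B3: def={f,t} ue=∅
  B4: def={t,w} ue={f,w}

Liveness:
  B0 li=∅ lo=∅
  B1 li=∅ lo=∅
  B2 li=∅ lo={f,w}
  B3 li=∅ lo=∅
  B4 li={f,w} lo=∅

Conflict graph:
  f: {t,w}
  k: ∅
  t: {f}
  v: ∅
  w: {f}

Registers:
  clique {f,t} ⇒ need ≥ 2
  2-colouring: r0={f,k,v}  r1={t,w}
  χ = 2

Answer: 2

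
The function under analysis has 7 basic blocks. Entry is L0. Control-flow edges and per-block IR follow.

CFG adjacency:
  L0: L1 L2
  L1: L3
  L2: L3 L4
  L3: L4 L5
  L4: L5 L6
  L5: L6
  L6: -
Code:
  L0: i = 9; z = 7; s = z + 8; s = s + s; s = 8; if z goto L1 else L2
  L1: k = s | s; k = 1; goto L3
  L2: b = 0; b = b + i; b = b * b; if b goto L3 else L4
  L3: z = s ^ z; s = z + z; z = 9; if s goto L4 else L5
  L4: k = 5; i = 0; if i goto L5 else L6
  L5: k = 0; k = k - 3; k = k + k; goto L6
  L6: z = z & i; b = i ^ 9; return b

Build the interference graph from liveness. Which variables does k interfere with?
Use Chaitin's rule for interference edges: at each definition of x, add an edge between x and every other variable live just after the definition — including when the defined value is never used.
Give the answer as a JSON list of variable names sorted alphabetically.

Answer: ["i", "s", "z"]

Derivation:
Per-block:
  L0: {i,s,z} / ∅
  L1: {k} / {s}
  L2: {b} / {i}
  L3: {s,z} / {s,z}
  L4: {i,k} / ∅
  L5: {k} / ∅
  L6: {b,z} / {i,z}

Backward fixpoint:
  L0: in=∅ out={i,s,z}
  L1: in={i,s,z} out={i,s,z}
  L2: in={i,s,z} out={i,s,z}
  L3: in={i,s,z} out={i,z}
  L4: in={z} out={i,z}
  L5: in={i,z} out={i,z}
  L6: in={i,z} out=∅

Conflict graph:
  b↔{i,s,z}
  i↔{b,k,s,z}
  k↔{i,s,z}
  s↔{b,i,k,z}
  z↔{b,i,k,s}

N(k) = ["i", "s", "z"]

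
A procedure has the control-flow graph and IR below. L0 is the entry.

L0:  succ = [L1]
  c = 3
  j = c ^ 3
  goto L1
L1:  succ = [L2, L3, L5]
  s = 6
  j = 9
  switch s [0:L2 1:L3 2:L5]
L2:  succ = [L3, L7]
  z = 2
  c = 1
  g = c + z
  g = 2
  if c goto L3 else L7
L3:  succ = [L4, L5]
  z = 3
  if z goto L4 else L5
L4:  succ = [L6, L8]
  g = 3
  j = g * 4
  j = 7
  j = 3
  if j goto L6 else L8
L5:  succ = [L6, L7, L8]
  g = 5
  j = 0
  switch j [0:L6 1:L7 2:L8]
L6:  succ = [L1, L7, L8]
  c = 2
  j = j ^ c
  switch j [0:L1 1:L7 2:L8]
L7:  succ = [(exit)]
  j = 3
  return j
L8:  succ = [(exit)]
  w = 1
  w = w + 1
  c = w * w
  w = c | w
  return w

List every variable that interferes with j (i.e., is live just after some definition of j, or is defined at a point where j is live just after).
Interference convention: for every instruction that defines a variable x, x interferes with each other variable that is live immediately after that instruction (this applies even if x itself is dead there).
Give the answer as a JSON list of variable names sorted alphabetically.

Answer: ["c", "s"]

Analysis:
Per-block:
  L0: {c,j} / ∅
  L1: {j,s} / ∅
  L2: {c,g,z} / ∅
  L3: {z} / ∅
  L4: {g,j} / ∅
  L5: {g,j} / ∅
  L6: {c,j} / {j}
  L7: {j} / ∅
  L8: {c,w} / ∅

Liveness:
  L0: in=∅ out=∅
  L1: in=∅ out=∅
  L2: in=∅ out=∅
  L3: in=∅ out=∅
  L4: in=∅ out={j}
  L5: in=∅ out={j}
  L6: in={j} out=∅
  L7: in=∅ out=∅
  L8: in=∅ out=∅

Interference:
  c↔{g,j,w,z}
  g↔{c}
  j↔{c,s}
  s↔{j}
  w↔{c}
  z↔{c}

N(j) = ["c", "s"]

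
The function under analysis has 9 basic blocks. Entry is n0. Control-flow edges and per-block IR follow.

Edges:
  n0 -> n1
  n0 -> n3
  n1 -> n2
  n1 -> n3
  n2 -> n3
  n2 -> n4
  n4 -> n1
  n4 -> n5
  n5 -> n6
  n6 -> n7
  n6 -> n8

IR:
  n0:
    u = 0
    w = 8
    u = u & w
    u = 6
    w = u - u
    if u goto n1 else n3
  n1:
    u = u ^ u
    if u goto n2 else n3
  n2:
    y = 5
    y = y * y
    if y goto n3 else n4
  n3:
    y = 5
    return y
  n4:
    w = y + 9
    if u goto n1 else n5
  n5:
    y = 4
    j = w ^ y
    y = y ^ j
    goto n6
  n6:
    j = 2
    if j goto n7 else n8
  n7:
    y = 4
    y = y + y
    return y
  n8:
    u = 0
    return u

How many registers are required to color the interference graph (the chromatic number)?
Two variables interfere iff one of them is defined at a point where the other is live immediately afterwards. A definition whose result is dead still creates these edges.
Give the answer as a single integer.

Answer: 3

Working:
Block summaries:
  n0: def={u,w} ue=∅
  n1: def={u} ue={u}
  n2: def={y} ue=∅
  n3: def={y} ue=∅
  n4: def={w} ue={u,y}
  n5: def={j,y} ue={w}
  n6: def={j} ue=∅
  n7: def={y} ue=∅
  n8: def={u} ue=∅

Backward fixpoint:
  n0 li=∅ lo={u}
  n1 li={u} lo={u}
  n2 li={u} lo={u,y}
  n3 li=∅ lo=∅
  n4 li={u,y} lo={u,w}
  n5 li={w} lo=∅
  n6 li=∅ lo=∅
  n7 li=∅ lo=∅
  n8 li=∅ lo=∅

Interference:
  j — {y}
  u — {w,y}
  w — {u,y}
  y — {j,u,w}

Colouring:
  lower bound: {u,w,y} mutually conflict ⇒ χ ≥ 3
  3-colouring: r0={y}  r1={j,u}  r2={w}
  χ = 3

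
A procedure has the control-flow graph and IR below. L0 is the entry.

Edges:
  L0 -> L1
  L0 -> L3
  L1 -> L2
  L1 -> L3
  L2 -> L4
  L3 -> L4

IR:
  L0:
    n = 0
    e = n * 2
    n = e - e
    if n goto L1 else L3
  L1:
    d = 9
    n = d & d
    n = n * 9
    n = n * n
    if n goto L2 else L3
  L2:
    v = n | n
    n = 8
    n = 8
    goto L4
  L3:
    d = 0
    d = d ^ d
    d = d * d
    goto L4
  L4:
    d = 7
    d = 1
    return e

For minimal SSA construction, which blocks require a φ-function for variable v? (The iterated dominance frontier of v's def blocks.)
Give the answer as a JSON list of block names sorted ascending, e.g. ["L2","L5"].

Answer: ["L4"]

Analysis:
idom tree: L1←L0 L2←L1 L3←L0 L4←L0
Dom∩ at merges:
  L3: preds {L0,L1}: {L0} ∩ {L0,L1} = {L0}; idom=L0
  L4: preds {L2,L3}: {L0,L1,L2} ∩ {L0,L3} = {L0}; idom=L0

Frontier:
  L3←L0: walk · to L0
  L3←L1: walk L1 to L0
  L4←L2: walk L2→L1 to L0
  L4←L3: walk L3 to L0
  DF(L0)=∅
  DF(L1)={L3,L4}
  DF(L2)={L4}
  DF(L3)={L4}
  DF(L4)=∅

φ for v: defs {L2}
  DF⁺ = {L4}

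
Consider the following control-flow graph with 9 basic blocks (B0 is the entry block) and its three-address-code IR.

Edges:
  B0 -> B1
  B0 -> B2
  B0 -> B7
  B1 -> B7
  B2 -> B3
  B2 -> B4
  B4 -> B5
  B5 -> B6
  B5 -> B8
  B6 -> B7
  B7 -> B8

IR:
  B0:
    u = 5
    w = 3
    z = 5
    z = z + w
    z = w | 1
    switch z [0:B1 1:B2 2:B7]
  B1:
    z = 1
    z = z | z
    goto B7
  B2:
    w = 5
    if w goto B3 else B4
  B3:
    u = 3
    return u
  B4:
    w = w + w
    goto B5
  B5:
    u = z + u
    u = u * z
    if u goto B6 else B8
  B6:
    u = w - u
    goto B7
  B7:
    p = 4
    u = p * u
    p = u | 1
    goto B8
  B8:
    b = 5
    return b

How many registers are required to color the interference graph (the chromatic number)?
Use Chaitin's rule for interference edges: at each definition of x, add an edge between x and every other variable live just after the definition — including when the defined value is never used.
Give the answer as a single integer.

Block summaries:
  B0 def {u,w,z} use ∅
  B1 def {z} use ∅
  B2 def {w} use ∅
  B3 def {u} use ∅
  B4 def {w} use {w}
  B5 def {u} use {u,z}
  B6 def {u} use {u,w}
  B7 def {p,u} use {u}
  B8 def {b} use ∅

Backward fixpoint:
  live B0: ∅→{u,z}
  live B1: {u}→{u}
  live B2: {u,z}→{u,w,z}
  live B3: ∅→∅
  live B4: {u,w,z}→{u,w,z}
  live B5: {u,w,z}→{u,w}
  live B6: {u,w}→{u}
  live B7: {u}→∅
  live B8: ∅→∅

Conflict graph:
  b: ∅
  p: {u}
  u: {p,w,z}
  w: {u,z}
  z: {u,w}

Colouring:
  lower bound: {u,w,z} mutually conflict ⇒ χ ≥ 3
  assign b→R0 p→R1 u→R0 w→R1 z→R2 — no edge inside a register ⇒ χ ≤ 3
  χ = 3

Answer: 3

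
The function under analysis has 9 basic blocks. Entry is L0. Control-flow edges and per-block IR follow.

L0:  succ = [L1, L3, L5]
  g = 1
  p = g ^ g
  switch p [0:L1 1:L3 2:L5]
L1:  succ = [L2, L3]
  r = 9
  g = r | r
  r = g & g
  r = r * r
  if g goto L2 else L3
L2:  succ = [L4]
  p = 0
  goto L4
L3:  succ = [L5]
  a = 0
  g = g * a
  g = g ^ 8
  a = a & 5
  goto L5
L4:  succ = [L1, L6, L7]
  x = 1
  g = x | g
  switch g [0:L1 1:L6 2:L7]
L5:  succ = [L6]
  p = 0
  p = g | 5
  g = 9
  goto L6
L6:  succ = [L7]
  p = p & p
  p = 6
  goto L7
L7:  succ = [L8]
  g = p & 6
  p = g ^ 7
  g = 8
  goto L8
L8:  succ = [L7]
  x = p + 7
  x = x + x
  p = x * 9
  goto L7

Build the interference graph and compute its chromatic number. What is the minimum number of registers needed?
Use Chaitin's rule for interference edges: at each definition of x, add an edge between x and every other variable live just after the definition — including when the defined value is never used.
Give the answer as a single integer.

Block summaries:
  L0 def {g,p} use ∅
  L1 def {g,r} use ∅
  L2 def {p} use ∅
  L3 def {a,g} use {g}
  L4 def {g,x} use {g}
  L5 def {g,p} use {g}
  L6 def {p} use {p}
  L7 def {g,p} use {p}
  L8 def {p,x} use {p}

Backward fixpoint:
  live L0: ∅→{g}
  live L1: ∅→{g}
  live L2: {g}→{g,p}
  live L3: {g}→{g}
  live L4: {g,p}→{p}
  live L5: {g}→{p}
  live L6: {p}→{p}
  live L7: {p}→{p}
  live L8: {p}→{p}

Interfere edges:
  a: {g}
  g: {a,p,r,x}
  p: {g,x}
  r: {g}
  x: {g,p}

Colouring:
  {g,p,x} pairwise interfere (3-clique) ⇒ χ ≥ 3
  3-colouring: R0={g}  R1={a,p,r}  R2={x}
  χ = 3

Answer: 3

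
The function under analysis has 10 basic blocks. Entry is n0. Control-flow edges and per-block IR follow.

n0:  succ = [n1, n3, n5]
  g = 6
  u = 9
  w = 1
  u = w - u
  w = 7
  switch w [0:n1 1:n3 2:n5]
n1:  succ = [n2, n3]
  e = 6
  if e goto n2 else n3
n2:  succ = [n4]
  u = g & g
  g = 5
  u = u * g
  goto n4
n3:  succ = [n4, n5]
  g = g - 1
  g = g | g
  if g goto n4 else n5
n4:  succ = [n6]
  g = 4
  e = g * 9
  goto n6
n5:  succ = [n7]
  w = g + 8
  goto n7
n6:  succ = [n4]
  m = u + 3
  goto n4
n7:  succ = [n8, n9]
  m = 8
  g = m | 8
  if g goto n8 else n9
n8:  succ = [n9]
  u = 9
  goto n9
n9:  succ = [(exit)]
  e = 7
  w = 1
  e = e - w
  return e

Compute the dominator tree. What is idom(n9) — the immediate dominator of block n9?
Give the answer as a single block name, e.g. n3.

Answer: n7

Analysis:
idom tree: n1←n0 n2←n1 n3←n0 n4←n0 n5←n0 n6←n4 n7←n5 n8←n7 n9←n7
Join-block Dom:
  n3: preds {n0,n1}: {n0} ∩ {n0,n1} = {n0}; idom=n0
  n4: preds {n2,n3,n6}: {n0,n1,n2} ∩ {n0,n3} ∩ {n0,n4,n6} = {n0}; idom=n0
  n5: preds {n0,n3}: {n0} ∩ {n0,n3} = {n0}; idom=n0
  n9: preds {n7,n8}: {n0,n5,n7} ∩ {n0,n5,n7,n8} = {n0,n5,n7}; idom=n7

idom(n9) = n7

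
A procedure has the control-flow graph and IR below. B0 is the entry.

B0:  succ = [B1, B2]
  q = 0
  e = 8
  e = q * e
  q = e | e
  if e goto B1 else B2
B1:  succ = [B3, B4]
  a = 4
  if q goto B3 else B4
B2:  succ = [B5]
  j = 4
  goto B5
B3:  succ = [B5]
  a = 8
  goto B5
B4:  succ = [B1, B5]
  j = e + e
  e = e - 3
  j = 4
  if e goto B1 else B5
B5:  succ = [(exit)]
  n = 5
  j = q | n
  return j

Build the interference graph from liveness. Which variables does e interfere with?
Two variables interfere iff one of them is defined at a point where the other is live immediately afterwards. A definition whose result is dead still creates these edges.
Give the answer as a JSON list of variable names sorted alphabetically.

Answer: ["a", "j", "q"]

Working:
def/use:
  B0: {e,q} / ∅
  B1: {a} / {q}
  B2: {j} / ∅
  B3: {a} / ∅
  B4: {e,j} / {e}
  B5: {j,n} / {q}

Liveness:
  B0 li=∅ lo={e,q}
  B1 li={e,q} lo={e,q}
  B2 li={q} lo={q}
  B3 li={q} lo={q}
  B4 li={e,q} lo={e,q}
  B5 li={q} lo=∅

Interfere edges:
  a: {e,q}
  e: {a,j,q}
  j: {e,q}
  n: {q}
  q: {a,e,j,n}

N(e) = ["a", "j", "q"]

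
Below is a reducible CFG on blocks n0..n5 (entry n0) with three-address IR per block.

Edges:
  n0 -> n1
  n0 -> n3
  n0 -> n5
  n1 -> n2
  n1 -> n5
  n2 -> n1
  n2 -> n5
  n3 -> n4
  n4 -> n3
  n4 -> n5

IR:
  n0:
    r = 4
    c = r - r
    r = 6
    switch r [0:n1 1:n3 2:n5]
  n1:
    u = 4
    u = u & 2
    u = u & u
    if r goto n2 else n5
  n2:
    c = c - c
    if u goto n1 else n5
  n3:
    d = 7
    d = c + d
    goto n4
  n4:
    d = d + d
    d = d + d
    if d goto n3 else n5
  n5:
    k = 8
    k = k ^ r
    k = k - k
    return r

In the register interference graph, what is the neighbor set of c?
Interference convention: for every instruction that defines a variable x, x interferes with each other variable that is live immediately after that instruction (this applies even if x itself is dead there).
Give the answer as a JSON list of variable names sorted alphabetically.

Block summaries:
  n0: def={c,r} ue=∅
  n1: def={u} ue={r}
  n2: def={c} ue={c,u}
  n3: def={d} ue={c}
  n4: def={d} ue={d}
  n5: def={k} ue={r}

Live sets:
  live n0: ∅→{c,r}
  live n1: {c,r}→{c,r,u}
  live n2: {c,r,u}→{c,r}
  live n3: {c,r}→{c,d,r}
  live n4: {c,d,r}→{c,r}
  live n5: {r}→∅

Conflict graph:
  c: {d,r,u}
  d: {c,r}
  k: {r}
  r: {c,d,k,u}
  u: {c,r}

N(c) = ["d", "r", "u"]

Answer: ["d", "r", "u"]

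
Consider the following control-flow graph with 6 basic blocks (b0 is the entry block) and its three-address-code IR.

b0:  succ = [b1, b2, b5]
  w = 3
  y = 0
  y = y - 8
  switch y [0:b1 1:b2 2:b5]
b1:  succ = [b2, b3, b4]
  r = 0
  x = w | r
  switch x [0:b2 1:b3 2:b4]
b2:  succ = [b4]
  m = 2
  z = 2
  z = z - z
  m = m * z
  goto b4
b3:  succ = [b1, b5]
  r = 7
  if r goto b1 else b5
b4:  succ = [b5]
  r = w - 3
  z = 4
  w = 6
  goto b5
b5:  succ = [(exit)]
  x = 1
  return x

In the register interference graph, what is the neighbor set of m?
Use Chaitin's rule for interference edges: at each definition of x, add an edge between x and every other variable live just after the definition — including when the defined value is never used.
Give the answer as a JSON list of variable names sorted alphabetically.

Answer: ["w", "z"]

Derivation:
def/use:
  b0: {w,y} / ∅
  b1: {r,x} / {w}
  b2: {m,z} / ∅
  b3: {r} / ∅
  b4: {r,w,z} / {w}
  b5: {x} / ∅

Live sets:
  b0: in=∅ out={w}
  b1: in={w} out={w}
  b2: in={w} out={w}
  b3: in={w} out={w}
  b4: in={w} out=∅
  b5: in=∅ out=∅

Interfere edges:
  m — {w,z}
  r — {w}
  w — {m,r,x,y,z}
  x — {w}
  y — {w}
  z — {m,w}

N(m) = ["w", "z"]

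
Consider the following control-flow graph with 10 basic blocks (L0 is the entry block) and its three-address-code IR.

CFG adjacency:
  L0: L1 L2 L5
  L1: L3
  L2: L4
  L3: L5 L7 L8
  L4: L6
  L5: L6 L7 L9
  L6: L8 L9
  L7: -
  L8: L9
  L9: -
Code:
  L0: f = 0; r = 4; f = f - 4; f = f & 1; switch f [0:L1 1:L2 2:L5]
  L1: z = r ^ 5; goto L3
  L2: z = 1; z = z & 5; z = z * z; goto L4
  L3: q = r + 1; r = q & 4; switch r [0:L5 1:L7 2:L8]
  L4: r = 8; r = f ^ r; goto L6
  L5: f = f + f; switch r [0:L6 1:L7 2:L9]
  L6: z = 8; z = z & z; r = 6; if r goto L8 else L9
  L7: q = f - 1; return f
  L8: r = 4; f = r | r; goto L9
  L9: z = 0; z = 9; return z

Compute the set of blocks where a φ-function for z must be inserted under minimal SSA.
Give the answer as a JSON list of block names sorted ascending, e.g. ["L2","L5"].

Answer: ["L5", "L6", "L7", "L8", "L9"]

Working:
idom tree: L1←L0 L2←L0 L3←L1 L4←L2 L5←L0 L6←L0 L7←L0 L8←L0 L9←L0
Dom at joins:
  L5: preds {L0,L3}: {L0} ∩ {L0,L1,L3} = {L0}; idom=L0
  L6: preds {L4,L5}: {L0,L2,L4} ∩ {L0,L5} = {L0}; idom=L0
  L7: preds {L3,L5}: {L0,L1,L3} ∩ {L0,L5} = {L0}; idom=L0
  L8: preds {L3,L6}: {L0,L1,L3} ∩ {L0,L6} = {L0}; idom=L0
  L9: preds {L5,L6,L8}: {L0,L5} ∩ {L0,L6} ∩ {L0,L8} = {L0}; idom=L0

Frontier:
  join L5 pred L0: · stop@L0
  join L5 pred L3: L3→L1 stop@L0
  join L6 pred L4: L4→L2 stop@L0
  join L6 pred L5: L5 stop@L0
  join L7 pred L3: L3→L1 stop@L0
  join L7 pred L5: L5 stop@L0
  join L8 pred L3: L3→L1 stop@L0
  join L8 pred L6: L6 stop@L0
  join L9 pred L5: L5 stop@L0
  join L9 pred L6: L6 stop@L0
  join L9 pred L8: L8 stop@L0
  L0 → ∅
  L1 → {L5,L7,L8}
  L2 → {L6}
  L3 → {L5,L7,L8}
  L4 → {L6}
  L5 → {L6,L7,L9}
  L6 → {L8,L9}
  L7 → ∅
  L8 → {L9}
  L9 → ∅

φ for z: defs {L1,L2,L6,L9}
  DF⁺ = {L5,L6,L7,L8,L9}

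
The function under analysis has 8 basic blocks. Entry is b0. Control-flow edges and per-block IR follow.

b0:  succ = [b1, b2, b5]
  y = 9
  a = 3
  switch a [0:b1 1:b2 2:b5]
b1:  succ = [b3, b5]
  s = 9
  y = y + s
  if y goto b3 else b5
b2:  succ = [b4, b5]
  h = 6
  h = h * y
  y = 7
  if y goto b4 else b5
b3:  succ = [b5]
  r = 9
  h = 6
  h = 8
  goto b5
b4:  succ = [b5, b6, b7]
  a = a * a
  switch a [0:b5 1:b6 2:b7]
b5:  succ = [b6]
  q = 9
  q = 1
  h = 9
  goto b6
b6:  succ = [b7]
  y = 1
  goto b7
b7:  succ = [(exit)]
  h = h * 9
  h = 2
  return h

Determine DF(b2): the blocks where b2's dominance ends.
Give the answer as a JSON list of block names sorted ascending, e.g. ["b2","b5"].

Answer: ["b5", "b6", "b7"]

Working:
idom tree: b1←b0 b2←b0 b3←b1 b4←b2 b5←b0 b6←b0 b7←b0
Dom∩ at merges:
  b5: preds {b0,b1,b2,b3,b4}: {b0} ∩ {b0,b1} ∩ {b0,b2} ∩ {b0,b1,b3} ∩ {b0,b2,b4} = {b0}; idom=b0
  b6: preds {b4,b5}: {b0,b2,b4} ∩ {b0,b5} = {b0}; idom=b0
  b7: preds {b4,b6}: {b0,b2,b4} ∩ {b0,b6} = {b0}; idom=b0

DF derivation:
  b5←b0: walk · to b0
  b5←b1: walk b1 to b0
  b5←b2: walk b2 to b0
  b5←b3: walk b3→b1 to b0
  b5←b4: walk b4→b2 to b0
  b6←b4: walk b4→b2 to b0
  b6←b5: walk b5 to b0
  b7←b4: walk b4→b2 to b0
  b7←b6: walk b6 to b0
  b0: DF=∅
  b1: DF={b5}
  b2: DF={b5,b6,b7}
  b3: DF={b5}
  b4: DF={b5,b6,b7}
  b5: DF={b6}
  b6: DF={b7}
  b7: DF=∅

DF(b2) = ["b5", "b6", "b7"]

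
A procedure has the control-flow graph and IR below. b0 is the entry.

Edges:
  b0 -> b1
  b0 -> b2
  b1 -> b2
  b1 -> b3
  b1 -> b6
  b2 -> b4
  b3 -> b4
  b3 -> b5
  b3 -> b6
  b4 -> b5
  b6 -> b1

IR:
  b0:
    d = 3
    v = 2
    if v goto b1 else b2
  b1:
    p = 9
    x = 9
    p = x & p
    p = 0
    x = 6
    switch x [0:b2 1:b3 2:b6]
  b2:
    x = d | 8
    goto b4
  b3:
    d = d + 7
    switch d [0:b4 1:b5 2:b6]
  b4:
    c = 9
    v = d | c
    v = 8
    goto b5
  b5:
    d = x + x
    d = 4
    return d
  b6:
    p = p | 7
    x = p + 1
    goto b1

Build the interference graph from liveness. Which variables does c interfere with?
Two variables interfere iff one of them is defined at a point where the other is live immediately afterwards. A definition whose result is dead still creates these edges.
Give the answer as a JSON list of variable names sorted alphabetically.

Answer: ["d", "x"]

Derivation:
def/use:
  b0: {d,v} / ∅
  b1: {p,x} / ∅
  b2: {x} / {d}
  b3: {d} / {d}
  b4: {c,v} / {d}
  b5: {d} / {x}
  b6: {p,x} / {p}

Liveness:
  live b0: ∅→{d}
  live b1: {d}→{d,p,x}
  live b2: {d}→{d,x}
  live b3: {d,p,x}→{d,p,x}
  live b4: {d,x}→{x}
  live b5: {x}→∅
  live b6: {d,p}→{d}

Interference:
  c: {d,x}
  d: {c,p,v,x}
  p: {d,x}
  v: {d,x}
  x: {c,d,p,v}

N(c) = ["d", "x"]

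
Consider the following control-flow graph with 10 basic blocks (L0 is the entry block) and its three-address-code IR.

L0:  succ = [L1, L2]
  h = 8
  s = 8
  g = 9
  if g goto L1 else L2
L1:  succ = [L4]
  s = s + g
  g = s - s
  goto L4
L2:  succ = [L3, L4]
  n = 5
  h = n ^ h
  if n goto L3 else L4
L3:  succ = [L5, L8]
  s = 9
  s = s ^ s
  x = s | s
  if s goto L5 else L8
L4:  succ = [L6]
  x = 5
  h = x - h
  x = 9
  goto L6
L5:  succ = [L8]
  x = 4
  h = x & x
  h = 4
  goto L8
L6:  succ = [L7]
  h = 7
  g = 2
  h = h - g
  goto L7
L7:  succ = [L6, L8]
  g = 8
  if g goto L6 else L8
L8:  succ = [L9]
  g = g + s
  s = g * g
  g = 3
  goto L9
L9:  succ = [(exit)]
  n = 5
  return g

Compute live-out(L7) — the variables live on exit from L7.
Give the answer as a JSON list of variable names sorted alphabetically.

def/use:
  L0 def {g,h,s} use ∅
  L1 def {g,s} use {g,s}
  L2 def {h,n} use {h}
  L3 def {s,x} use ∅
  L4 def {h,x} use {h}
  L5 def {h,x} use ∅
  L6 def {g,h} use ∅
  L7 def {g} use ∅
  L8 def {g,s} use {g,s}
  L9 def {n} use {g}

Liveness:
  live L0: ∅→{g,h,s}
  live L1: {g,h,s}→{h,s}
  live L2: {g,h,s}→{g,h,s}
  live L3: {g}→{g,s}
  live L4: {h,s}→{s}
  live L5: {g,s}→{g,s}
  live L6: {s}→{s}
  live L7: {s}→{g,s}
  live L8: {g,s}→{g}
  live L9: {g}→∅

live-out(L7) = ["g", "s"]

Answer: ["g", "s"]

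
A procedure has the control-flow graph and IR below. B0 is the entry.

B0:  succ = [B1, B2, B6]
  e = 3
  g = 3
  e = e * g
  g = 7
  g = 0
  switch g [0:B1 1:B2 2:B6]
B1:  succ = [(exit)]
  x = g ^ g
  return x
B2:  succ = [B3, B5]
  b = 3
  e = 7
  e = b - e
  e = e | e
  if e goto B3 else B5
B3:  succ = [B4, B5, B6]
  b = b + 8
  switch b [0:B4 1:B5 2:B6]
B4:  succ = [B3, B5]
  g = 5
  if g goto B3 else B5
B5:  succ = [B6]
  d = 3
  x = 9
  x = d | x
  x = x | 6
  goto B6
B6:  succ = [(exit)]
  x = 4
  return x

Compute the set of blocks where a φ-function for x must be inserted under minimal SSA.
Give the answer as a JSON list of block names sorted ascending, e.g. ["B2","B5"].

Answer: ["B6"]

Analysis:
idom tree: B1←B0 B2←B0 B3←B2 B4←B3 B5←B2 B6←B0
Dom∩ at merges:
  B3: preds {B2,B4}: {B0,B2} ∩ {B0,B2,B3,B4} = {B0,B2}; idom=B2
  B5: preds {B2,B3,B4}: {B0,B2} ∩ {B0,B2,B3} ∩ {B0,B2,B3,B4} = {B0,B2}; idom=B2
  B6: preds {B0,B3,B5}: {B0} ∩ {B0,B2,B3} ∩ {B0,B2,B5} = {B0}; idom=B0

DF derivation:
  B3←B2: walk · to B2
  B3←B4: walk B4→B3 to B2
  B5←B2: walk · to B2
  B5←B3: walk B3 to B2
  B5←B4: walk B4→B3 to B2
  B6←B0: walk · to B0
  B6←B3: walk B3→B2 to B0
  B6←B5: walk B5→B2 to B0
  DF(B0)=∅
  DF(B1)=∅
  DF(B2)={B6}
  DF(B3)={B3,B5,B6}
  DF(B4)={B3,B5}
  DF(B5)={B6}
  DF(B6)=∅

φ for x: defs {B1,B5,B6}
  DF⁺ = {B6}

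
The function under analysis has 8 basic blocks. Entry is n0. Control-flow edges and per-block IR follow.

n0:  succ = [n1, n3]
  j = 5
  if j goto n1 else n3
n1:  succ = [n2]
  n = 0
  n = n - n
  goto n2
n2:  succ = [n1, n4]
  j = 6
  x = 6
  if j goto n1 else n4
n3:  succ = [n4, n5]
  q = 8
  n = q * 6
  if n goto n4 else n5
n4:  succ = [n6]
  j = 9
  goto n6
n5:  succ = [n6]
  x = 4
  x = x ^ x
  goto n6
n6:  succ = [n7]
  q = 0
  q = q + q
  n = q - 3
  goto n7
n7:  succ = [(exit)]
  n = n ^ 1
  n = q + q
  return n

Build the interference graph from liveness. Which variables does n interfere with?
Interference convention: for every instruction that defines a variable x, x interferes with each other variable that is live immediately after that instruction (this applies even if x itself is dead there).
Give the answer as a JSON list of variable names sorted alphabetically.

Block summaries:
  n0: def={j} ue=∅
  n1: def={n} ue=∅
  n2: def={j,x} ue=∅
  n3: def={n,q} ue=∅
  n4: def={j} ue=∅
  n5: def={x} ue=∅
  n6: def={n,q} ue=∅
  n7: def={n} ue={n,q}

Liveness:
  n0: in=∅ out=∅
  n1: in=∅ out=∅
  n2: in=∅ out=∅
  n3: in=∅ out=∅
  n4: in=∅ out=∅
  n5: in=∅ out=∅
  n6: in=∅ out={n,q}
  n7: in={n,q} out=∅

Conflict graph:
  j↔{x}
  n↔{q}
  q↔{n}
  x↔{j}

N(n) = ["q"]

Answer: ["q"]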